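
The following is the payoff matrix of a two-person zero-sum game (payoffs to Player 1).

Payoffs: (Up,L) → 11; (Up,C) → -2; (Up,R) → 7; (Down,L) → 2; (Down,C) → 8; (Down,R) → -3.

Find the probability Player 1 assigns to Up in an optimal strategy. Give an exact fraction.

Row minima: Up → -2, Down → -3; maximin = -2.
Column maxima: L → 11, C → 8, R → 7; minimax = 7.
-2 ≠ 7, so there is no saddle point; optimal play is mixed.
L is strictly dominated by R (it gives Player 1 strictly more in every row), so Player 2 never plays it.
On the remaining 2×2 (Up, Down vs C, R):
Let Player 1 play Up with probability p. Expected payoff against C: (-2)p + 8(1−p) = −10p + 8; against R: 7p + (-3)(1−p) = 10p − 3.
Setting these equal: −10p + 8 = 10p − 3 ⇒ −20p = -11 ⇒ p = 11/20, and the value is (-10)·(11/20) + 8 = 5/2.
For Player 2: with q = P(C), equating Up's and Down's payoffs gives −9q + 7 = 11q − 3 ⇒ q = 1/2.

11/20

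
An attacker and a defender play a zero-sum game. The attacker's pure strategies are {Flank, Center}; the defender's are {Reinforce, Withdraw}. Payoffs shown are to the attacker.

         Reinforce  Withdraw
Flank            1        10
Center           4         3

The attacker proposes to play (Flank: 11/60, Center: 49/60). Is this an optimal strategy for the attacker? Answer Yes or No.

Against Reinforce this mix gives (11/60)·1 + (49/60)·4 = 69/20.
Against Withdraw this mix gives (11/60)·10 + (49/60)·3 = 257/60.
The defender will play Reinforce, holding the attacker to 69/20. Shifting weight toward the row that does better against Reinforce would raise this floor (the equalizing mix achieves 37/10 against both Reinforce and Withdraw), so the proposed strategy is not optimal.

No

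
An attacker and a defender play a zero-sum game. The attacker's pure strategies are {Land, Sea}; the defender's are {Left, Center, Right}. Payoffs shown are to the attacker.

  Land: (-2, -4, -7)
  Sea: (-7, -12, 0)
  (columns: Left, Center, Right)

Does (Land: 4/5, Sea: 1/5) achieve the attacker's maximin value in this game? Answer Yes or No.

Yes

Against Left this mix gives (4/5)·(-2) + (1/5)·(-7) = -3.
Against Center this mix gives (4/5)·(-4) + (1/5)·(-12) = -28/5.
Against Right this mix gives (4/5)·(-7) + (1/5)·0 = -28/5.
All of the defender's active replies (Center, Right) yield -28/5, and no column does worse for the attacker. The mix makes the defender indifferent and guarantees -28/5, so it is optimal.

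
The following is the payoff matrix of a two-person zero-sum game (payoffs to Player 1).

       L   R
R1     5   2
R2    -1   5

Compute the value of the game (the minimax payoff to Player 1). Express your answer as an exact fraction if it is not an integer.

3

Row minima: R1 → 2, R2 → -1; maximin = 2.
Column maxima: L → 5, R → 5; minimax = 5.
2 ≠ 5, so there is no saddle point; optimal play is mixed.
Let Player 1 play R1 with probability p. Expected payoff against L: 5p + (-1)(1−p) = 6p − 1; against R: 2p + 5(1−p) = −3p + 5.
Setting these equal: 6p − 1 = −3p + 5 ⇒ 9p = 6 ⇒ p = 2/3, and the value is (6)·(2/3) − 1 = 3.
For Player 2: with q = P(L), equating R1's and R2's payoffs gives 3q + 2 = −6q + 5 ⇒ q = 1/3.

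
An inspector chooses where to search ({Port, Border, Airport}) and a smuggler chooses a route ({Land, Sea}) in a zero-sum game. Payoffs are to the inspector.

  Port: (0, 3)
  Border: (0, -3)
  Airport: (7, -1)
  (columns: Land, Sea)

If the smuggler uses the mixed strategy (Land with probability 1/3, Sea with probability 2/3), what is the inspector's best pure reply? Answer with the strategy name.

Expected payoff of Port: (1/3)·0 + (2/3)·3 = 2.
Expected payoff of Border: (1/3)·0 + (2/3)·(-3) = -2.
Expected payoff of Airport: (1/3)·7 + (2/3)·(-1) = 5/3.
The largest is 2, so the inspector's best response is Port.

Port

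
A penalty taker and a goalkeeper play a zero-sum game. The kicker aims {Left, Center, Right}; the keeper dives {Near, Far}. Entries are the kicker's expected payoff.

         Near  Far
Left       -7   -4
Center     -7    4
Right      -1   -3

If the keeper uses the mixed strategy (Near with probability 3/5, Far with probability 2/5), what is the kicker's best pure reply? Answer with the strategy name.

Expected payoff of Left: (3/5)·(-7) + (2/5)·(-4) = -29/5.
Expected payoff of Center: (3/5)·(-7) + (2/5)·4 = -13/5.
Expected payoff of Right: (3/5)·(-1) + (2/5)·(-3) = -9/5.
The largest is -9/5, so the kicker's best response is Right.

Right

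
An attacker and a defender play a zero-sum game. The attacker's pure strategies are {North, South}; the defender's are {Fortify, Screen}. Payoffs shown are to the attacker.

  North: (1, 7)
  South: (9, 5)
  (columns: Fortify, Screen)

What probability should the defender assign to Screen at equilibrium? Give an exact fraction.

Row minima: North → 1, South → 5; maximin = 5.
Column maxima: Fortify → 9, Screen → 7; minimax = 7.
5 ≠ 7, so there is no saddle point; optimal play is mixed.
Let the attacker play North with probability p. Expected payoff against Fortify: 1p + 9(1−p) = −8p + 9; against Screen: 7p + 5(1−p) = 2p + 5.
Setting these equal: −8p + 9 = 2p + 5 ⇒ −10p = -4 ⇒ p = 2/5, and the value is (-8)·(2/5) + 9 = 29/5.
For the defender: with q = P(Fortify), equating North's and South's payoffs gives −6q + 7 = 4q + 5 ⇒ q = 1/5.

4/5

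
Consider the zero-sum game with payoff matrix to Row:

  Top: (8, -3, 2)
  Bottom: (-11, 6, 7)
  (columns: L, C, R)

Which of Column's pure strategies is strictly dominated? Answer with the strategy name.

R

C holds Row's payoff strictly below R in every row: -3 < 2, 6 < 7.
So R is strictly dominated for Column.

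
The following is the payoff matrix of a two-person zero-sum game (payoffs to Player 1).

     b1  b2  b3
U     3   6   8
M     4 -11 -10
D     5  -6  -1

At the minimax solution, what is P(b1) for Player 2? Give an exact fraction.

Row minima: U → 3, M → -11, D → -6; maximin = 3.
Column maxima: b1 → 5, b2 → 6, b3 → 8; minimax = 5.
3 ≠ 5, so there is no saddle point; optimal play is mixed.
M is strictly dominated by D, so Player 1 never plays it.
b3 is strictly dominated by b2 (it gives Player 1 strictly more in every row), so Player 2 never plays it.
On the remaining 2×2 (U, D vs b1, b2):
Let Player 1 play U with probability p. Expected payoff against b1: 3p + 5(1−p) = −2p + 5; against b2: 6p + (-6)(1−p) = 12p − 6.
Setting these equal: −2p + 5 = 12p − 6 ⇒ −14p = -11 ⇒ p = 11/14, and the value is (-2)·(11/14) + 5 = 24/7.
For Player 2: with q = P(b1), equating U's and D's payoffs gives −3q + 6 = 11q − 6 ⇒ q = 6/7.

6/7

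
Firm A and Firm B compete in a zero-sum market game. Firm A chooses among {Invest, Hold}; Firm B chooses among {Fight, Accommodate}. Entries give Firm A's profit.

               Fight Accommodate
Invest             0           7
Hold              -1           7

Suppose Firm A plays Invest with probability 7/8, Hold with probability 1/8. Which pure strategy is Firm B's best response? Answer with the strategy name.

If Firm B plays Fight, Firm A's expected payoff is (7/8)·0 + (1/8)·(-1) = -1/8.
If Firm B plays Accommodate, Firm A's expected payoff is (7/8)·7 + (1/8)·7 = 7.
Firm B minimizes Firm A's payoff; the smallest is -1/8, so the best response is Fight.

Fight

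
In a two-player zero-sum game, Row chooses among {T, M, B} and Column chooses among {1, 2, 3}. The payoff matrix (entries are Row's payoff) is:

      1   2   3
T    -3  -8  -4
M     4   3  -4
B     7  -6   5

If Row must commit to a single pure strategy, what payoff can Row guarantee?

Row minima: T → -8, M → -4, B → -6.
The best of these is -4.

-4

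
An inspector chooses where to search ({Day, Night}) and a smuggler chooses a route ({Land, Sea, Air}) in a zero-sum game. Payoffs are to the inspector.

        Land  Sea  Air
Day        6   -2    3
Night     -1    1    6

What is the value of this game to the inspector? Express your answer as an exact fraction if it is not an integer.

Row minima: Day → -2, Night → -1; maximin = -1.
Column maxima: Land → 6, Sea → 1, Air → 6; minimax = 1.
-1 ≠ 1, so there is no saddle point; optimal play is mixed.
Air is strictly dominated by Sea (it gives the inspector strictly more in every row), so the smuggler never plays it.
On the remaining 2×2 (Day, Night vs Land, Sea):
Let the inspector play Day with probability p. Expected payoff against Land: 6p + (-1)(1−p) = 7p − 1; against Sea: (-2)p + 1(1−p) = −3p + 1.
Setting these equal: 7p − 1 = −3p + 1 ⇒ 10p = 2 ⇒ p = 1/5, and the value is (7)·(1/5) − 1 = 2/5.
For the smuggler: with q = P(Land), equating Day's and Night's payoffs gives 8q − 2 = −2q + 1 ⇒ q = 3/10.

2/5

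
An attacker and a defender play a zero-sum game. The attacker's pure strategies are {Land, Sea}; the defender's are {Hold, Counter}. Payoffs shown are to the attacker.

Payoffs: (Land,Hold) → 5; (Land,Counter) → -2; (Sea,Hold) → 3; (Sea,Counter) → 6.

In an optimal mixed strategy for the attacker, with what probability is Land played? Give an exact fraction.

Row minima: Land → -2, Sea → 3; maximin = 3.
Column maxima: Hold → 5, Counter → 6; minimax = 5.
3 ≠ 5, so there is no saddle point; optimal play is mixed.
Let the attacker play Land with probability p. Expected payoff against Hold: 5p + 3(1−p) = 2p + 3; against Counter: (-2)p + 6(1−p) = −8p + 6.
Setting these equal: 2p + 3 = −8p + 6 ⇒ 10p = 3 ⇒ p = 3/10, and the value is (2)·(3/10) + 3 = 18/5.
For the defender: with q = P(Hold), equating Land's and Sea's payoffs gives 7q − 2 = −3q + 6 ⇒ q = 4/5.

3/10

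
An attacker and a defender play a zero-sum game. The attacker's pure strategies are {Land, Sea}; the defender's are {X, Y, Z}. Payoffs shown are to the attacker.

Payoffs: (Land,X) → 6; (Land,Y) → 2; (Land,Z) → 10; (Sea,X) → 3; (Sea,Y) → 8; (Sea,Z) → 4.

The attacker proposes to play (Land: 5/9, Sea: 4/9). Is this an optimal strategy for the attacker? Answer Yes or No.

Against X this mix gives (5/9)·6 + (4/9)·3 = 14/3.
Against Y this mix gives (5/9)·2 + (4/9)·8 = 14/3.
Against Z this mix gives (5/9)·10 + (4/9)·4 = 22/3.
All of the defender's active replies (X, Y) yield 14/3, and no column does worse for the attacker. The mix makes the defender indifferent and guarantees 14/3, so it is optimal.

Yes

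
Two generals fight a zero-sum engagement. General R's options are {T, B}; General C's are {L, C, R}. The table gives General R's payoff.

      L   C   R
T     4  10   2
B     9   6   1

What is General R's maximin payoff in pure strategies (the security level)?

Row minima: T → 2, B → 1.
The best of these is 2.

2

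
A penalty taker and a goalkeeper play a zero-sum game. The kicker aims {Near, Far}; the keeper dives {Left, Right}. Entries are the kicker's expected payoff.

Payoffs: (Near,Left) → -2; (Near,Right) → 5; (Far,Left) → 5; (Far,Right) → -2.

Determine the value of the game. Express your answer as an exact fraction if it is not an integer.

3/2

Row minima: Near → -2, Far → -2; maximin = -2.
Column maxima: Left → 5, Right → 5; minimax = 5.
-2 ≠ 5, so there is no saddle point; optimal play is mixed.
Let the kicker play Near with probability p. Expected payoff against Left: (-2)p + 5(1−p) = −7p + 5; against Right: 5p + (-2)(1−p) = 7p − 2.
Setting these equal: −7p + 5 = 7p − 2 ⇒ −14p = -7 ⇒ p = 1/2, and the value is (-7)·(1/2) + 5 = 3/2.
For the keeper: with q = P(Left), equating Near's and Far's payoffs gives −7q + 5 = 7q − 2 ⇒ q = 1/2.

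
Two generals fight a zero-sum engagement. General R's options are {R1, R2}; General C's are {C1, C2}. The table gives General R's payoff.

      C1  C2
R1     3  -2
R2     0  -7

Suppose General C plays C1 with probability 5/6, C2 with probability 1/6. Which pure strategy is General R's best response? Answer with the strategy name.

R1

Expected payoff of R1: (5/6)·3 + (1/6)·(-2) = 13/6.
Expected payoff of R2: (5/6)·0 + (1/6)·(-7) = -7/6.
The largest is 13/6, so General R's best response is R1.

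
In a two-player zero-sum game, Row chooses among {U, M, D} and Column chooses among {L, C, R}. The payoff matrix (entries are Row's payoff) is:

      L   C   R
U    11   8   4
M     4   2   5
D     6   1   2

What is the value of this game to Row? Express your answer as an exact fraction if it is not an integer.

32/7

Row minima: U → 4, M → 2, D → 1; maximin = 4.
Column maxima: L → 11, C → 8, R → 5; minimax = 5.
4 ≠ 5, so there is no saddle point; optimal play is mixed.
D is strictly dominated by U, so Row never plays it.
L is strictly dominated by C (it gives Row strictly more in every row), so Column never plays it.
On the remaining 2×2 (U, M vs C, R):
Let Row play U with probability p. Expected payoff against C: 8p + 2(1−p) = 6p + 2; against R: 4p + 5(1−p) = −p + 5.
Setting these equal: 6p + 2 = −p + 5 ⇒ 7p = 3 ⇒ p = 3/7, and the value is (6)·(3/7) + 2 = 32/7.
For Column: with q = P(C), equating U's and M's payoffs gives 4q + 4 = −3q + 5 ⇒ q = 1/7.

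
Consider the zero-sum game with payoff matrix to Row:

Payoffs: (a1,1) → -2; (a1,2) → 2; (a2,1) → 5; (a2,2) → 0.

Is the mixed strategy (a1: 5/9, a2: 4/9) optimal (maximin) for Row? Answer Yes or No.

Against 1 this mix gives (5/9)·(-2) + (4/9)·5 = 10/9.
Against 2 this mix gives (5/9)·2 + (4/9)·0 = 10/9.
All of Column's active replies (1, 2) yield 10/9, and no column does worse for Row. The mix makes Column indifferent and guarantees 10/9, so it is optimal.

Yes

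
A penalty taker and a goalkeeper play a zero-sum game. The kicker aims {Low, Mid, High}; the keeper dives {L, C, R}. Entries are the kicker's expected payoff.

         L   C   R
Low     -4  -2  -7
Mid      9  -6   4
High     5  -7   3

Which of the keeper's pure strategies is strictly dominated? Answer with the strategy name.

L

R holds the kicker's payoff strictly below L in every row: -7 < -4, 4 < 9, 3 < 5.
So L is strictly dominated for the keeper.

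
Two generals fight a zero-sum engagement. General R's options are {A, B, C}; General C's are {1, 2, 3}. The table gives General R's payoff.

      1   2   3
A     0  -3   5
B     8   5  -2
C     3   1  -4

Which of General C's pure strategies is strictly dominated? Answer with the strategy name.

1

2 holds General R's payoff strictly below 1 in every row: -3 < 0, 5 < 8, 1 < 3.
So 1 is strictly dominated for General C.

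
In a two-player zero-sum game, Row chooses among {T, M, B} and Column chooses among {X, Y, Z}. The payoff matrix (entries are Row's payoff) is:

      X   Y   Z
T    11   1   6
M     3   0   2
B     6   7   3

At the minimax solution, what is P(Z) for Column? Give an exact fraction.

Row minima: T → 1, M → 0, B → 3; maximin = 3.
Column maxima: X → 11, Y → 7, Z → 6; minimax = 6.
3 ≠ 6, so there is no saddle point; optimal play is mixed.
M is strictly dominated by T, so Row never plays it.
X is strictly dominated by Z (it gives Row strictly more in every row), so Column never plays it.
On the remaining 2×2 (T, B vs Y, Z):
Let Row play T with probability p. Expected payoff against Y: 1p + 7(1−p) = −6p + 7; against Z: 6p + 3(1−p) = 3p + 3.
Setting these equal: −6p + 7 = 3p + 3 ⇒ −9p = -4 ⇒ p = 4/9, and the value is (-6)·(4/9) + 7 = 13/3.
For Column: with q = P(Y), equating T's and B's payoffs gives −5q + 6 = 4q + 3 ⇒ q = 1/3.

2/3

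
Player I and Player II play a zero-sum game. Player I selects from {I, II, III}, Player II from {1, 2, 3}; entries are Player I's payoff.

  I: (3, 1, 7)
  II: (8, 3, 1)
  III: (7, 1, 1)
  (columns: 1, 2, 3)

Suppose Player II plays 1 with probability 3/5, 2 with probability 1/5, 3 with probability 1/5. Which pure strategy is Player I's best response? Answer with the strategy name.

II

Expected payoff of I: (3/5)·3 + (1/5)·1 + (1/5)·7 = 17/5.
Expected payoff of II: (3/5)·8 + (1/5)·3 + (1/5)·1 = 28/5.
Expected payoff of III: (3/5)·7 + (1/5)·1 + (1/5)·1 = 23/5.
The largest is 28/5, so Player I's best response is II.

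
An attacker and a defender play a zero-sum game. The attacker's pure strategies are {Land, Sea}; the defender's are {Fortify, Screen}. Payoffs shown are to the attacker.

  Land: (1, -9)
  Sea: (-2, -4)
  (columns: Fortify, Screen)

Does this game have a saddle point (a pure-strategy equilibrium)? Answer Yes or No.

Row minima: Land → -9, Sea → -4; maximin = -4.
Column maxima: Fortify → 1, Screen → -4; minimax = -4.
maximin = minimax = -4, so a saddle point exists.

Yes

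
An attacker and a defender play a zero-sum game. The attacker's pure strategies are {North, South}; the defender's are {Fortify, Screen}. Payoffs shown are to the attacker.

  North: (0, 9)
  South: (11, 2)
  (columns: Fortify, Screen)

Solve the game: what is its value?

11/2

Row minima: North → 0, South → 2; maximin = 2.
Column maxima: Fortify → 11, Screen → 9; minimax = 9.
2 ≠ 9, so there is no saddle point; optimal play is mixed.
Let the attacker play North with probability p. Expected payoff against Fortify: 0p + 11(1−p) = −11p + 11; against Screen: 9p + 2(1−p) = 7p + 2.
Setting these equal: −11p + 11 = 7p + 2 ⇒ −18p = -9 ⇒ p = 1/2, and the value is (-11)·(1/2) + 11 = 11/2.
For the defender: with q = P(Fortify), equating North's and South's payoffs gives −9q + 9 = 9q + 2 ⇒ q = 7/18.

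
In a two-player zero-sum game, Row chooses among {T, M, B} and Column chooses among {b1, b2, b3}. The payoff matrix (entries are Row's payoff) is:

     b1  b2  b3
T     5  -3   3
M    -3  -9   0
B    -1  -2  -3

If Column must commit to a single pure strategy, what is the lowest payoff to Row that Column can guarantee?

Column maxima: b1 → 5, b2 → -2, b3 → 3.
The smallest of these is -2.

-2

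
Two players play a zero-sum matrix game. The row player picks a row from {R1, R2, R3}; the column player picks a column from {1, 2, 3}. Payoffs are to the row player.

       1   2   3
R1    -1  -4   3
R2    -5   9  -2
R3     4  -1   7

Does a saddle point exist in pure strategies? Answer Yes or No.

No

Row minima: R1 → -4, R2 → -5, R3 → -1; maximin = -1.
Column maxima: 1 → 4, 2 → 9, 3 → 7; minimax = 4.
-1 ≠ 4, so no pure-strategy equilibrium exists.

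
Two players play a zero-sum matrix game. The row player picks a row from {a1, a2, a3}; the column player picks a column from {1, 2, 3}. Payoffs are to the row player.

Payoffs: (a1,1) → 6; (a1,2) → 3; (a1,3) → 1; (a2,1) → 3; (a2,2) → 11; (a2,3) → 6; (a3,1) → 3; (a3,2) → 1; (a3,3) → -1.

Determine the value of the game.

33/8

Row minima: a1 → 1, a2 → 3, a3 → -1; maximin = 3.
Column maxima: 1 → 6, 2 → 11, 3 → 6; minimax = 6.
3 ≠ 6, so there is no saddle point; optimal play is mixed.
a3 is strictly dominated by a1, so the row player never plays it.
2 is strictly dominated by 3 (it gives the row player strictly more in every row), so the column player never plays it.
On the remaining 2×2 (a1, a2 vs 1, 3):
Let the row player play a1 with probability p. Expected payoff against 1: 6p + 3(1−p) = 3p + 3; against 3: 1p + 6(1−p) = −5p + 6.
Setting these equal: 3p + 3 = −5p + 6 ⇒ 8p = 3 ⇒ p = 3/8, and the value is (3)·(3/8) + 3 = 33/8.
For the column player: with q = P(1), equating a1's and a2's payoffs gives 5q + 1 = −3q + 6 ⇒ q = 5/8.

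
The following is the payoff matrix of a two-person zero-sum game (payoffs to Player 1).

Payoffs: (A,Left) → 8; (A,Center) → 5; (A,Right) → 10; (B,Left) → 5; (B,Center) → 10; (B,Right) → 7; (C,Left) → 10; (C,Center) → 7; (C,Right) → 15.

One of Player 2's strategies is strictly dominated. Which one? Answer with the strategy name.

Left holds Player 1's payoff strictly below Right in every row: 8 < 10, 5 < 7, 10 < 15.
So Right is strictly dominated for Player 2.

Right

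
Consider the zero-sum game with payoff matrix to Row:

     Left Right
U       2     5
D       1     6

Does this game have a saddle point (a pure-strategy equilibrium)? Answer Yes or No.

Yes

Row minima: U → 2, D → 1; maximin = 2.
Column maxima: Left → 2, Right → 6; minimax = 2.
maximin = minimax = 2, so a saddle point exists.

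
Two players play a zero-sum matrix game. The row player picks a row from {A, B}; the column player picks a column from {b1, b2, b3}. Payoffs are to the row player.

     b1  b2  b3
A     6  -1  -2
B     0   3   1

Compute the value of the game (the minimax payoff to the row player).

Row minima: A → -2, B → 0; maximin = 0.
Column maxima: b1 → 6, b2 → 3, b3 → 1; minimax = 1.
0 ≠ 1, so there is no saddle point; optimal play is mixed.
b2 is strictly dominated by b3 (it gives the row player strictly more in every row), so the column player never plays it.
On the remaining 2×2 (A, B vs b1, b3):
Let the row player play A with probability p. Expected payoff against b1: 6p + 0(1−p) = 6p; against b3: (-2)p + 1(1−p) = −3p + 1.
Setting these equal: 6p = −3p + 1 ⇒ 9p = 1 ⇒ p = 1/9, and the value is (6)·(1/9) = 2/3.
For the column player: with q = P(b1), equating A's and B's payoffs gives 8q − 2 = −q + 1 ⇒ q = 1/3.

2/3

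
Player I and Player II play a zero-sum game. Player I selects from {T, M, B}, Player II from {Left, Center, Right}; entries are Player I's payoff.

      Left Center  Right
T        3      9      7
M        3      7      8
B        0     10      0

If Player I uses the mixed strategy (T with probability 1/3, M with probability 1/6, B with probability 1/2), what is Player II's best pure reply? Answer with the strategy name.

Left

If Player II plays Left, Player I's expected payoff is (1/3)·3 + (1/6)·3 + (1/2)·0 = 3/2.
If Player II plays Center, Player I's expected payoff is (1/3)·9 + (1/6)·7 + (1/2)·10 = 55/6.
If Player II plays Right, Player I's expected payoff is (1/3)·7 + (1/6)·8 + (1/2)·0 = 11/3.
Player II minimizes Player I's payoff; the smallest is 3/2, so the best response is Left.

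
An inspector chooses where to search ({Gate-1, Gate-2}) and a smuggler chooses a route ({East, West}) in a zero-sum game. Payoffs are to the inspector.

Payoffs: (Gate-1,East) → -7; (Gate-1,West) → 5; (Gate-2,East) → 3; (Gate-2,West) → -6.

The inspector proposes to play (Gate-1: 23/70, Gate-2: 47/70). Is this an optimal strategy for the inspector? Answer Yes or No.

No

Against East this mix gives (23/70)·(-7) + (47/70)·3 = -2/7.
Against West this mix gives (23/70)·5 + (47/70)·(-6) = -167/70.
The smuggler will play West, holding the inspector to -167/70. Shifting weight toward the row that does better against West would raise this floor (the equalizing mix achieves -9/7 against both West and East), so the proposed strategy is not optimal.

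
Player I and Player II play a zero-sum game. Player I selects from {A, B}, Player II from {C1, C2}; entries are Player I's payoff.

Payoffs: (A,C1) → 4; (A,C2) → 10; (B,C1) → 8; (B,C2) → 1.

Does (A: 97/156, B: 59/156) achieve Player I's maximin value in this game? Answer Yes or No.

No

Against C1 this mix gives (97/156)·4 + (59/156)·8 = 215/39.
Against C2 this mix gives (97/156)·10 + (59/156)·1 = 343/52.
Player II will play C1, holding Player I to 215/39. Shifting weight toward the row that does better against C1 would raise this floor (the equalizing mix achieves 76/13 against both C1 and C2), so the proposed strategy is not optimal.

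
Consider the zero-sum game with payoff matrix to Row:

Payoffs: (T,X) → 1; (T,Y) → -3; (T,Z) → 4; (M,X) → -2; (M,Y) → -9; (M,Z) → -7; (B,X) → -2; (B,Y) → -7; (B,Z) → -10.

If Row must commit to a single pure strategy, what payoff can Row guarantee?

-3

Row minima: T → -3, M → -9, B → -10.
The best of these is -3.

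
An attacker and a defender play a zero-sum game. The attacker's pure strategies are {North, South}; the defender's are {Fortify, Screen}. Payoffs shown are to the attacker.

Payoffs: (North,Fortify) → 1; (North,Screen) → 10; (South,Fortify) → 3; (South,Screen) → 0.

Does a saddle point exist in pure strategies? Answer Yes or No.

No

Row minima: North → 1, South → 0; maximin = 1.
Column maxima: Fortify → 3, Screen → 10; minimax = 3.
1 ≠ 3, so no pure-strategy equilibrium exists.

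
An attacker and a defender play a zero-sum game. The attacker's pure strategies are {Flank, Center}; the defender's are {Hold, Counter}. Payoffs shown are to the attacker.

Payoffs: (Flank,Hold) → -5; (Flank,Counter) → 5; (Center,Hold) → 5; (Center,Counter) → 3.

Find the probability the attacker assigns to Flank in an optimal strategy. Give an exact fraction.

Row minima: Flank → -5, Center → 3; maximin = 3.
Column maxima: Hold → 5, Counter → 5; minimax = 5.
3 ≠ 5, so there is no saddle point; optimal play is mixed.
Let the attacker play Flank with probability p. Expected payoff against Hold: (-5)p + 5(1−p) = −10p + 5; against Counter: 5p + 3(1−p) = 2p + 3.
Setting these equal: −10p + 5 = 2p + 3 ⇒ −12p = -2 ⇒ p = 1/6, and the value is (-10)·(1/6) + 5 = 10/3.
For the defender: with q = P(Hold), equating Flank's and Center's payoffs gives −10q + 5 = 2q + 3 ⇒ q = 1/6.

1/6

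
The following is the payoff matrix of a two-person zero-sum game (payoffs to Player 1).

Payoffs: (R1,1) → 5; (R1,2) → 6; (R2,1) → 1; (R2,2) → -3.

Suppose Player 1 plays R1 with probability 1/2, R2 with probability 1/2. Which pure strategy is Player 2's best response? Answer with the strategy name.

2

If Player 2 plays 1, Player 1's expected payoff is (1/2)·5 + (1/2)·1 = 3.
If Player 2 plays 2, Player 1's expected payoff is (1/2)·6 + (1/2)·(-3) = 3/2.
Player 2 minimizes Player 1's payoff; the smallest is 3/2, so the best response is 2.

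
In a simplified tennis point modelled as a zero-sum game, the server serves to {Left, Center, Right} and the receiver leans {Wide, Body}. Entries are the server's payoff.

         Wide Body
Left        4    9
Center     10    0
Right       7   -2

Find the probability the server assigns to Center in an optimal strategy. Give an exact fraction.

1/3

Row minima: Left → 4, Center → 0, Right → -2; maximin = 4.
Column maxima: Wide → 10, Body → 9; minimax = 9.
4 ≠ 9, so there is no saddle point; optimal play is mixed.
Right is strictly dominated by Center, so the server never plays it.
On the remaining 2×2 (Left, Center vs Wide, Body):
Let the server play Left with probability p. Expected payoff against Wide: 4p + 10(1−p) = −6p + 10; against Body: 9p + 0(1−p) = 9p.
Setting these equal: −6p + 10 = 9p ⇒ −15p = -10 ⇒ p = 2/3, and the value is (-6)·(2/3) + 10 = 6.
For the receiver: with q = P(Wide), equating Left's and Center's payoffs gives −5q + 9 = 10q ⇒ q = 3/5.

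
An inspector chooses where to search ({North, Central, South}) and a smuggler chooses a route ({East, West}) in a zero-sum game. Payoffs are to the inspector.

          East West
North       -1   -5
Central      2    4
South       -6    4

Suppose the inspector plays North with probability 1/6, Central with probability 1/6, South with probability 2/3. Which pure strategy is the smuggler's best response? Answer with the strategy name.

East

If the smuggler plays East, the inspector's expected payoff is (1/6)·(-1) + (1/6)·2 + (2/3)·(-6) = -23/6.
If the smuggler plays West, the inspector's expected payoff is (1/6)·(-5) + (1/6)·4 + (2/3)·4 = 5/2.
The smuggler minimizes the inspector's payoff; the smallest is -23/6, so the best response is East.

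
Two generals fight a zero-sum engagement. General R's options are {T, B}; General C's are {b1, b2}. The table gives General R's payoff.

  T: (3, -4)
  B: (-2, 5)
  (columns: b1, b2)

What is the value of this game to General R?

1/2

Row minima: T → -4, B → -2; maximin = -2.
Column maxima: b1 → 3, b2 → 5; minimax = 3.
-2 ≠ 3, so there is no saddle point; optimal play is mixed.
Let General R play T with probability p. Expected payoff against b1: 3p + (-2)(1−p) = 5p − 2; against b2: (-4)p + 5(1−p) = −9p + 5.
Setting these equal: 5p − 2 = −9p + 5 ⇒ 14p = 7 ⇒ p = 1/2, and the value is (5)·(1/2) − 2 = 1/2.
For General C: with q = P(b1), equating T's and B's payoffs gives 7q − 4 = −7q + 5 ⇒ q = 9/14.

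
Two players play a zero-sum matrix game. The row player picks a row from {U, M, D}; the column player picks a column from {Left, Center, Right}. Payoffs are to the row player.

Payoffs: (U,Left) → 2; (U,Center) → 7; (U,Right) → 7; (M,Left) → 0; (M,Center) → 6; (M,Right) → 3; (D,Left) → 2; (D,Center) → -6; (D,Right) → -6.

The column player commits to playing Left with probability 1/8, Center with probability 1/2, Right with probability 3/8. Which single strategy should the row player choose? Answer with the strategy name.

U

Expected payoff of U: (1/8)·2 + (1/2)·7 + (3/8)·7 = 51/8.
Expected payoff of M: (1/8)·0 + (1/2)·6 + (3/8)·3 = 33/8.
Expected payoff of D: (1/8)·2 + (1/2)·(-6) + (3/8)·(-6) = -5.
The largest is 51/8, so the row player's best response is U.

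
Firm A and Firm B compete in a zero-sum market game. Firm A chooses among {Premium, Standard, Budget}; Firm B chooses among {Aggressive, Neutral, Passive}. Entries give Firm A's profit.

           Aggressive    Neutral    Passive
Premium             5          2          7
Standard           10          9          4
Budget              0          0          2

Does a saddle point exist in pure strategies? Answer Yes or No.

No

Row minima: Premium → 2, Standard → 4, Budget → 0; maximin = 4.
Column maxima: Aggressive → 10, Neutral → 9, Passive → 7; minimax = 7.
4 ≠ 7, so no pure-strategy equilibrium exists.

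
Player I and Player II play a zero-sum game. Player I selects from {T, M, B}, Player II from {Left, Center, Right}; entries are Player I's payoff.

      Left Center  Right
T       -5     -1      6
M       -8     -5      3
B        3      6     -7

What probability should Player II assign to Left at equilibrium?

13/21

Row minima: T → -5, M → -8, B → -7; maximin = -5.
Column maxima: Left → 3, Center → 6, Right → 6; minimax = 3.
-5 ≠ 3, so there is no saddle point; optimal play is mixed.
M is strictly dominated by T, so Player I never plays it.
Center is strictly dominated by Left (it gives Player I strictly more in every row), so Player II never plays it.
On the remaining 2×2 (T, B vs Left, Right):
Let Player I play T with probability p. Expected payoff against Left: (-5)p + 3(1−p) = −8p + 3; against Right: 6p + (-7)(1−p) = 13p − 7.
Setting these equal: −8p + 3 = 13p − 7 ⇒ −21p = -10 ⇒ p = 10/21, and the value is (-8)·(10/21) + 3 = -17/21.
For Player II: with q = P(Left), equating T's and B's payoffs gives −11q + 6 = 10q − 7 ⇒ q = 13/21.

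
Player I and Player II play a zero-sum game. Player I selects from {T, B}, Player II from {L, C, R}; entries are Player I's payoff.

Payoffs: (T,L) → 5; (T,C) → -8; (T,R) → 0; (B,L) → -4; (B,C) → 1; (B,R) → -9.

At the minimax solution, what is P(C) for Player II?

Row minima: T → -8, B → -9; maximin = -8.
Column maxima: L → 5, C → 1, R → 0; minimax = 0.
-8 ≠ 0, so there is no saddle point; optimal play is mixed.
L is strictly dominated by R (it gives Player I strictly more in every row), so Player II never plays it.
On the remaining 2×2 (T, B vs C, R):
Let Player I play T with probability p. Expected payoff against C: (-8)p + 1(1−p) = −9p + 1; against R: 0p + (-9)(1−p) = 9p − 9.
Setting these equal: −9p + 1 = 9p − 9 ⇒ −18p = -10 ⇒ p = 5/9, and the value is (-9)·(5/9) + 1 = -4.
For Player II: with q = P(C), equating T's and B's payoffs gives −8q = 10q − 9 ⇒ q = 1/2.

1/2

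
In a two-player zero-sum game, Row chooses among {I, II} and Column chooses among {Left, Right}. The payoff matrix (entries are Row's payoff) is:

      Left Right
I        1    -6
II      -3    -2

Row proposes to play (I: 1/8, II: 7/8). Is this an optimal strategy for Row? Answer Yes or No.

Against Left this mix gives (1/8)·1 + (7/8)·(-3) = -5/2.
Against Right this mix gives (1/8)·(-6) + (7/8)·(-2) = -5/2.
All of Column's active replies (Left, Right) yield -5/2, and no column does worse for Row. The mix makes Column indifferent and guarantees -5/2, so it is optimal.

Yes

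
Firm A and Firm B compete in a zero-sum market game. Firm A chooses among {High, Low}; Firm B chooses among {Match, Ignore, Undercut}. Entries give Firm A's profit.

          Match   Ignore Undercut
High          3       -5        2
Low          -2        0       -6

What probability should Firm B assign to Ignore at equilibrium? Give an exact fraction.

Row minima: High → -5, Low → -6; maximin = -5.
Column maxima: Match → 3, Ignore → 0, Undercut → 2; minimax = 0.
-5 ≠ 0, so there is no saddle point; optimal play is mixed.
Match is strictly dominated by Undercut (it gives Firm A strictly more in every row), so Firm B never plays it.
On the remaining 2×2 (High, Low vs Ignore, Undercut):
Let Firm A play High with probability p. Expected payoff against Ignore: (-5)p + 0(1−p) = −5p; against Undercut: 2p + (-6)(1−p) = 8p − 6.
Setting these equal: −5p = 8p − 6 ⇒ −13p = -6 ⇒ p = 6/13, and the value is (-5)·(6/13) = -30/13.
For Firm B: with q = P(Ignore), equating High's and Low's payoffs gives −7q + 2 = 6q − 6 ⇒ q = 8/13.

8/13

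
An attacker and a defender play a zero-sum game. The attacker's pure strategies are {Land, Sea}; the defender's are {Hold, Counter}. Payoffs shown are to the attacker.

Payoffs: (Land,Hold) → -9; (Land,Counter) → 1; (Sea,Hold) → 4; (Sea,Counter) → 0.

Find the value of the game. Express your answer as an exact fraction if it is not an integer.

2/7

Row minima: Land → -9, Sea → 0; maximin = 0.
Column maxima: Hold → 4, Counter → 1; minimax = 1.
0 ≠ 1, so there is no saddle point; optimal play is mixed.
Let the attacker play Land with probability p. Expected payoff against Hold: (-9)p + 4(1−p) = −13p + 4; against Counter: 1p + 0(1−p) = p.
Setting these equal: −13p + 4 = p ⇒ −14p = -4 ⇒ p = 2/7, and the value is (-13)·(2/7) + 4 = 2/7.
For the defender: with q = P(Hold), equating Land's and Sea's payoffs gives −10q + 1 = 4q ⇒ q = 1/14.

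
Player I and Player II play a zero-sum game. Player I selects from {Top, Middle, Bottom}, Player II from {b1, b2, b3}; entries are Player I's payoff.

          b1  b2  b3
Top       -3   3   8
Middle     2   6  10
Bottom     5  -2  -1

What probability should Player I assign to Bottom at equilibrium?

4/11

Row minima: Top → -3, Middle → 2, Bottom → -2; maximin = 2.
Column maxima: b1 → 5, b2 → 6, b3 → 10; minimax = 5.
2 ≠ 5, so there is no saddle point; optimal play is mixed.
Top is strictly dominated by Middle, so Player I never plays it.
b3 is strictly dominated by b2 (it gives Player I strictly more in every row), so Player II never plays it.
On the remaining 2×2 (Middle, Bottom vs b1, b2):
Let Player I play Middle with probability p. Expected payoff against b1: 2p + 5(1−p) = −3p + 5; against b2: 6p + (-2)(1−p) = 8p − 2.
Setting these equal: −3p + 5 = 8p − 2 ⇒ −11p = -7 ⇒ p = 7/11, and the value is (-3)·(7/11) + 5 = 34/11.
For Player II: with q = P(b1), equating Middle's and Bottom's payoffs gives −4q + 6 = 7q − 2 ⇒ q = 8/11.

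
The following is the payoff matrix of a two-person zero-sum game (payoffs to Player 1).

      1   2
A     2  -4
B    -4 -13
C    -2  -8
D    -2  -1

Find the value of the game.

-10/7

Row minima: A → -4, B → -13, C → -8, D → -2; maximin = -2.
Column maxima: 1 → 2, 2 → -1; minimax = -1.
-2 ≠ -1, so there is no saddle point; optimal play is mixed.
B is strictly dominated by A, so Player 1 never plays it.
C is strictly dominated by A, so Player 1 never plays it.
On the remaining 2×2 (A, D vs 1, 2):
Let Player 1 play A with probability p. Expected payoff against 1: 2p + (-2)(1−p) = 4p − 2; against 2: (-4)p + (-1)(1−p) = −3p − 1.
Setting these equal: 4p − 2 = −3p − 1 ⇒ 7p = 1 ⇒ p = 1/7, and the value is (4)·(1/7) − 2 = -10/7.
For Player 2: with q = P(1), equating A's and D's payoffs gives 6q − 4 = −q − 1 ⇒ q = 3/7.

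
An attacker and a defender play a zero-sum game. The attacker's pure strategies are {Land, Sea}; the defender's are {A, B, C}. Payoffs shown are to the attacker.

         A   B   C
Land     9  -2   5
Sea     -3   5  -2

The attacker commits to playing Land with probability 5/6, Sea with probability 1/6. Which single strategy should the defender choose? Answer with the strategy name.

B

If the defender plays A, the attacker's expected payoff is (5/6)·9 + (1/6)·(-3) = 7.
If the defender plays B, the attacker's expected payoff is (5/6)·(-2) + (1/6)·5 = -5/6.
If the defender plays C, the attacker's expected payoff is (5/6)·5 + (1/6)·(-2) = 23/6.
The defender minimizes the attacker's payoff; the smallest is -5/6, so the best response is B.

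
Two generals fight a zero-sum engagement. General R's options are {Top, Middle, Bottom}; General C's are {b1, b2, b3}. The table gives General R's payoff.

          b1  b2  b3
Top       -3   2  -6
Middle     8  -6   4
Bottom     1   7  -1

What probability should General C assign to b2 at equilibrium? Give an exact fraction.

Row minima: Top → -6, Middle → -6, Bottom → -1; maximin = -1.
Column maxima: b1 → 8, b2 → 7, b3 → 4; minimax = 4.
-1 ≠ 4, so there is no saddle point; optimal play is mixed.
Top is strictly dominated by Bottom, so General R never plays it.
b1 is strictly dominated by b3 (it gives General R strictly more in every row), so General C never plays it.
On the remaining 2×2 (Middle, Bottom vs b2, b3):
Let General R play Middle with probability p. Expected payoff against b2: (-6)p + 7(1−p) = −13p + 7; against b3: 4p + (-1)(1−p) = 5p − 1.
Setting these equal: −13p + 7 = 5p − 1 ⇒ −18p = -8 ⇒ p = 4/9, and the value is (-13)·(4/9) + 7 = 11/9.
For General C: with q = P(b2), equating Middle's and Bottom's payoffs gives −10q + 4 = 8q − 1 ⇒ q = 5/18.

5/18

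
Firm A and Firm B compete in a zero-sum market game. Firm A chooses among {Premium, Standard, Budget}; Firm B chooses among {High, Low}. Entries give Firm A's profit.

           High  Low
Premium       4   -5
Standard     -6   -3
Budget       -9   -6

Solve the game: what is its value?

-7/2

Row minima: Premium → -5, Standard → -6, Budget → -9; maximin = -5.
Column maxima: High → 4, Low → -3; minimax = -3.
-5 ≠ -3, so there is no saddle point; optimal play is mixed.
Budget is strictly dominated by Premium, so Firm A never plays it.
On the remaining 2×2 (Premium, Standard vs High, Low):
Let Firm A play Premium with probability p. Expected payoff against High: 4p + (-6)(1−p) = 10p − 6; against Low: (-5)p + (-3)(1−p) = −2p − 3.
Setting these equal: 10p − 6 = −2p − 3 ⇒ 12p = 3 ⇒ p = 1/4, and the value is (10)·(1/4) − 6 = -7/2.
For Firm B: with q = P(High), equating Premium's and Standard's payoffs gives 9q − 5 = −3q − 3 ⇒ q = 1/6.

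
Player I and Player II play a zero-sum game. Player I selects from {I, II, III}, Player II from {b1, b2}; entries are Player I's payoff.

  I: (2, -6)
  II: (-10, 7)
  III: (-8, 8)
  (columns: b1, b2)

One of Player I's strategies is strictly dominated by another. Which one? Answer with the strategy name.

II

III gives a strictly higher payoff than II against every column: -8 > -10, 8 > 7.
So II is strictly dominated and Player I never plays it.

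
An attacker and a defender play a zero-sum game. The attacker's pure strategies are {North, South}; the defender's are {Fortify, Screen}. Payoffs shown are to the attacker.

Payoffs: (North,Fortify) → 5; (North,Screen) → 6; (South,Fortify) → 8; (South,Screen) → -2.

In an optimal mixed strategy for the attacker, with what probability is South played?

1/11

Row minima: North → 5, South → -2; maximin = 5.
Column maxima: Fortify → 8, Screen → 6; minimax = 6.
5 ≠ 6, so there is no saddle point; optimal play is mixed.
Let the attacker play North with probability p. Expected payoff against Fortify: 5p + 8(1−p) = −3p + 8; against Screen: 6p + (-2)(1−p) = 8p − 2.
Setting these equal: −3p + 8 = 8p − 2 ⇒ −11p = -10 ⇒ p = 10/11, and the value is (-3)·(10/11) + 8 = 58/11.
For the defender: with q = P(Fortify), equating North's and South's payoffs gives −q + 6 = 10q − 2 ⇒ q = 8/11.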